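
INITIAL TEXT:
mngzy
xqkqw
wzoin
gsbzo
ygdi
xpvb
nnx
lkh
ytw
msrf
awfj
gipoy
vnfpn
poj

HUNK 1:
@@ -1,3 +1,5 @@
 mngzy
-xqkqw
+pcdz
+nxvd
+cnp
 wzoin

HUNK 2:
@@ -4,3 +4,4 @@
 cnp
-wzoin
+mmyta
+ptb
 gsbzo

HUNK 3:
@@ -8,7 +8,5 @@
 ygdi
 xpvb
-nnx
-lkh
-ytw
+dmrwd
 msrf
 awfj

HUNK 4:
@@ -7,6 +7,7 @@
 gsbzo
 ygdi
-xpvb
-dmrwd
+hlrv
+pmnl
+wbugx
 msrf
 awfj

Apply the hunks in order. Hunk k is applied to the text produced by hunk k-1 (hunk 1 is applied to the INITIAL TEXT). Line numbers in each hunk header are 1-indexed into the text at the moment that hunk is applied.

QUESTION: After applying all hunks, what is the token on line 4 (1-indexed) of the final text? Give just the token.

Answer: cnp

Derivation:
Hunk 1: at line 1 remove [xqkqw] add [pcdz,nxvd,cnp] -> 16 lines: mngzy pcdz nxvd cnp wzoin gsbzo ygdi xpvb nnx lkh ytw msrf awfj gipoy vnfpn poj
Hunk 2: at line 4 remove [wzoin] add [mmyta,ptb] -> 17 lines: mngzy pcdz nxvd cnp mmyta ptb gsbzo ygdi xpvb nnx lkh ytw msrf awfj gipoy vnfpn poj
Hunk 3: at line 8 remove [nnx,lkh,ytw] add [dmrwd] -> 15 lines: mngzy pcdz nxvd cnp mmyta ptb gsbzo ygdi xpvb dmrwd msrf awfj gipoy vnfpn poj
Hunk 4: at line 7 remove [xpvb,dmrwd] add [hlrv,pmnl,wbugx] -> 16 lines: mngzy pcdz nxvd cnp mmyta ptb gsbzo ygdi hlrv pmnl wbugx msrf awfj gipoy vnfpn poj
Final line 4: cnp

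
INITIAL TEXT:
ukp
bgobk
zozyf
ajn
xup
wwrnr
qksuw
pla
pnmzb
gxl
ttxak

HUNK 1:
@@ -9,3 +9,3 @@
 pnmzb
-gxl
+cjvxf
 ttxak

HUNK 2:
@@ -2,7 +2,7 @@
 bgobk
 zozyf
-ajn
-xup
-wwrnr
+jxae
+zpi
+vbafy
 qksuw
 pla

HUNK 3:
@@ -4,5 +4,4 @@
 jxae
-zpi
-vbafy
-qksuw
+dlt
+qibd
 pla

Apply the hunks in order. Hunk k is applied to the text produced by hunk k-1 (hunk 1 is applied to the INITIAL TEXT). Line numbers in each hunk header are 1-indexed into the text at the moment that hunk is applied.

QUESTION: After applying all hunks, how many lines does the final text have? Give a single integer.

Answer: 10

Derivation:
Hunk 1: at line 9 remove [gxl] add [cjvxf] -> 11 lines: ukp bgobk zozyf ajn xup wwrnr qksuw pla pnmzb cjvxf ttxak
Hunk 2: at line 2 remove [ajn,xup,wwrnr] add [jxae,zpi,vbafy] -> 11 lines: ukp bgobk zozyf jxae zpi vbafy qksuw pla pnmzb cjvxf ttxak
Hunk 3: at line 4 remove [zpi,vbafy,qksuw] add [dlt,qibd] -> 10 lines: ukp bgobk zozyf jxae dlt qibd pla pnmzb cjvxf ttxak
Final line count: 10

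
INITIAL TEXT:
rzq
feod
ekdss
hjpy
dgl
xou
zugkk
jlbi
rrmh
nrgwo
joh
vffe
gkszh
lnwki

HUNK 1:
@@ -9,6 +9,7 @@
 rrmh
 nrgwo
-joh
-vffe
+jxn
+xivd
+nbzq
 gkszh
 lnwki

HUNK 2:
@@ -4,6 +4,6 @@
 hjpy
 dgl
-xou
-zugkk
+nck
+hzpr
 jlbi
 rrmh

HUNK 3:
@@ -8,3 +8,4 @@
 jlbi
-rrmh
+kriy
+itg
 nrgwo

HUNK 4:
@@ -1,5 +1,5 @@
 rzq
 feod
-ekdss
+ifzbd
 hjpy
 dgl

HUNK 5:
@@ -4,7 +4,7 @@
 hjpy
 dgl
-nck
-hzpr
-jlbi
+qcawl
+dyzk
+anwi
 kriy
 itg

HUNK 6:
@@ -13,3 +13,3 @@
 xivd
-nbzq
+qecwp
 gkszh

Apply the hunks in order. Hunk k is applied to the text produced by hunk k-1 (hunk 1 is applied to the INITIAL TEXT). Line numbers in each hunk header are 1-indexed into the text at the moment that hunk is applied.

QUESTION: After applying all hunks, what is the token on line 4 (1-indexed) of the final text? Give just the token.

Answer: hjpy

Derivation:
Hunk 1: at line 9 remove [joh,vffe] add [jxn,xivd,nbzq] -> 15 lines: rzq feod ekdss hjpy dgl xou zugkk jlbi rrmh nrgwo jxn xivd nbzq gkszh lnwki
Hunk 2: at line 4 remove [xou,zugkk] add [nck,hzpr] -> 15 lines: rzq feod ekdss hjpy dgl nck hzpr jlbi rrmh nrgwo jxn xivd nbzq gkszh lnwki
Hunk 3: at line 8 remove [rrmh] add [kriy,itg] -> 16 lines: rzq feod ekdss hjpy dgl nck hzpr jlbi kriy itg nrgwo jxn xivd nbzq gkszh lnwki
Hunk 4: at line 1 remove [ekdss] add [ifzbd] -> 16 lines: rzq feod ifzbd hjpy dgl nck hzpr jlbi kriy itg nrgwo jxn xivd nbzq gkszh lnwki
Hunk 5: at line 4 remove [nck,hzpr,jlbi] add [qcawl,dyzk,anwi] -> 16 lines: rzq feod ifzbd hjpy dgl qcawl dyzk anwi kriy itg nrgwo jxn xivd nbzq gkszh lnwki
Hunk 6: at line 13 remove [nbzq] add [qecwp] -> 16 lines: rzq feod ifzbd hjpy dgl qcawl dyzk anwi kriy itg nrgwo jxn xivd qecwp gkszh lnwki
Final line 4: hjpy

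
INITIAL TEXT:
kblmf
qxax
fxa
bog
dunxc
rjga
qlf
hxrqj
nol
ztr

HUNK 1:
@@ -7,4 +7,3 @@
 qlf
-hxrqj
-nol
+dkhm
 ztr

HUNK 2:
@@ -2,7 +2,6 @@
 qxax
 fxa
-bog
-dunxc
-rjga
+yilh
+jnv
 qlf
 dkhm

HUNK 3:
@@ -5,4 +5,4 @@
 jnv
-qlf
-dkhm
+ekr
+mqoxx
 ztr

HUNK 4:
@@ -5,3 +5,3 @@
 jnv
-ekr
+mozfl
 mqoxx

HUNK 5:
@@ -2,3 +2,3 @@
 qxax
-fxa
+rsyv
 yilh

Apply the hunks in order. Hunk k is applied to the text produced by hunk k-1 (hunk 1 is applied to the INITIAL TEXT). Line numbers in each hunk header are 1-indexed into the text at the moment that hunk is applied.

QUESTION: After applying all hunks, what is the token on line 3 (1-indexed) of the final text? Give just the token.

Answer: rsyv

Derivation:
Hunk 1: at line 7 remove [hxrqj,nol] add [dkhm] -> 9 lines: kblmf qxax fxa bog dunxc rjga qlf dkhm ztr
Hunk 2: at line 2 remove [bog,dunxc,rjga] add [yilh,jnv] -> 8 lines: kblmf qxax fxa yilh jnv qlf dkhm ztr
Hunk 3: at line 5 remove [qlf,dkhm] add [ekr,mqoxx] -> 8 lines: kblmf qxax fxa yilh jnv ekr mqoxx ztr
Hunk 4: at line 5 remove [ekr] add [mozfl] -> 8 lines: kblmf qxax fxa yilh jnv mozfl mqoxx ztr
Hunk 5: at line 2 remove [fxa] add [rsyv] -> 8 lines: kblmf qxax rsyv yilh jnv mozfl mqoxx ztr
Final line 3: rsyv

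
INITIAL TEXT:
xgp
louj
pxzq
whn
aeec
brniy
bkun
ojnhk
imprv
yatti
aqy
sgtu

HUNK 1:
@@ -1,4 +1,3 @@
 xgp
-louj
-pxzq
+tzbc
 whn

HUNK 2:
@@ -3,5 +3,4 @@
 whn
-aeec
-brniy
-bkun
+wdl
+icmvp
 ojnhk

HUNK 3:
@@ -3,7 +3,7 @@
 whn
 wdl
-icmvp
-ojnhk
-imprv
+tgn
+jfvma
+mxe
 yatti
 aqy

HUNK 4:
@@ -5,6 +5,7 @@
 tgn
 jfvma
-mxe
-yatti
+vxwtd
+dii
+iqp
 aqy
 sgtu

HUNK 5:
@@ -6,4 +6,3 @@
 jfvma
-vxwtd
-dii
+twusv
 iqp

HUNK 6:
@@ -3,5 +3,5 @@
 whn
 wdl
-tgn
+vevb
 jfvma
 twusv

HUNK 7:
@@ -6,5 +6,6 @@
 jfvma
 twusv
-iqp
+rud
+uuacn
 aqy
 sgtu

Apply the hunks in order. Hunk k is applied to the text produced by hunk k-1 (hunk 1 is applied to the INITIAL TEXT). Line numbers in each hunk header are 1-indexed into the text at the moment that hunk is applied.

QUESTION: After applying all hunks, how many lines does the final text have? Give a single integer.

Answer: 11

Derivation:
Hunk 1: at line 1 remove [louj,pxzq] add [tzbc] -> 11 lines: xgp tzbc whn aeec brniy bkun ojnhk imprv yatti aqy sgtu
Hunk 2: at line 3 remove [aeec,brniy,bkun] add [wdl,icmvp] -> 10 lines: xgp tzbc whn wdl icmvp ojnhk imprv yatti aqy sgtu
Hunk 3: at line 3 remove [icmvp,ojnhk,imprv] add [tgn,jfvma,mxe] -> 10 lines: xgp tzbc whn wdl tgn jfvma mxe yatti aqy sgtu
Hunk 4: at line 5 remove [mxe,yatti] add [vxwtd,dii,iqp] -> 11 lines: xgp tzbc whn wdl tgn jfvma vxwtd dii iqp aqy sgtu
Hunk 5: at line 6 remove [vxwtd,dii] add [twusv] -> 10 lines: xgp tzbc whn wdl tgn jfvma twusv iqp aqy sgtu
Hunk 6: at line 3 remove [tgn] add [vevb] -> 10 lines: xgp tzbc whn wdl vevb jfvma twusv iqp aqy sgtu
Hunk 7: at line 6 remove [iqp] add [rud,uuacn] -> 11 lines: xgp tzbc whn wdl vevb jfvma twusv rud uuacn aqy sgtu
Final line count: 11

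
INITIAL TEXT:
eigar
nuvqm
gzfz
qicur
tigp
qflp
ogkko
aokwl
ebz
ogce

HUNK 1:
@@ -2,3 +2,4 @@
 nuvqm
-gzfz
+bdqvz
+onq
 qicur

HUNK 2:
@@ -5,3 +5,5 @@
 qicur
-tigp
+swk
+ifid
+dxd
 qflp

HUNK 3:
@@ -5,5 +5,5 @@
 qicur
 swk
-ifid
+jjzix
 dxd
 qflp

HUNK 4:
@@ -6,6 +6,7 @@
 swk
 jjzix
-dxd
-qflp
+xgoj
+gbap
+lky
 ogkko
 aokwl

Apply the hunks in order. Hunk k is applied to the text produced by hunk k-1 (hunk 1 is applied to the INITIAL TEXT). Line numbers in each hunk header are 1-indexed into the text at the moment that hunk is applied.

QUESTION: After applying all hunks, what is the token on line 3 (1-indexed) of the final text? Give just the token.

Answer: bdqvz

Derivation:
Hunk 1: at line 2 remove [gzfz] add [bdqvz,onq] -> 11 lines: eigar nuvqm bdqvz onq qicur tigp qflp ogkko aokwl ebz ogce
Hunk 2: at line 5 remove [tigp] add [swk,ifid,dxd] -> 13 lines: eigar nuvqm bdqvz onq qicur swk ifid dxd qflp ogkko aokwl ebz ogce
Hunk 3: at line 5 remove [ifid] add [jjzix] -> 13 lines: eigar nuvqm bdqvz onq qicur swk jjzix dxd qflp ogkko aokwl ebz ogce
Hunk 4: at line 6 remove [dxd,qflp] add [xgoj,gbap,lky] -> 14 lines: eigar nuvqm bdqvz onq qicur swk jjzix xgoj gbap lky ogkko aokwl ebz ogce
Final line 3: bdqvz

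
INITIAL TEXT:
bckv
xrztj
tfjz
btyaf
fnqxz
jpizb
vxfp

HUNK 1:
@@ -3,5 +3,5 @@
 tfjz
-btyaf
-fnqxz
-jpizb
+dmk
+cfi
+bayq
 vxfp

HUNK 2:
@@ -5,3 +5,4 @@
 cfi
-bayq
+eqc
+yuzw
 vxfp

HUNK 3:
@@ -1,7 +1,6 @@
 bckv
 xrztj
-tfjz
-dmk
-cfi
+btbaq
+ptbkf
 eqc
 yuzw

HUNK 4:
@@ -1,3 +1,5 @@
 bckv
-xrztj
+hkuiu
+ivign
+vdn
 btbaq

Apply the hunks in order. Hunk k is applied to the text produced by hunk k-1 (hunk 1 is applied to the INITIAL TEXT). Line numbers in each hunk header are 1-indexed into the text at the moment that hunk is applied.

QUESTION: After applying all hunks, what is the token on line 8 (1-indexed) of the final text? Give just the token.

Answer: yuzw

Derivation:
Hunk 1: at line 3 remove [btyaf,fnqxz,jpizb] add [dmk,cfi,bayq] -> 7 lines: bckv xrztj tfjz dmk cfi bayq vxfp
Hunk 2: at line 5 remove [bayq] add [eqc,yuzw] -> 8 lines: bckv xrztj tfjz dmk cfi eqc yuzw vxfp
Hunk 3: at line 1 remove [tfjz,dmk,cfi] add [btbaq,ptbkf] -> 7 lines: bckv xrztj btbaq ptbkf eqc yuzw vxfp
Hunk 4: at line 1 remove [xrztj] add [hkuiu,ivign,vdn] -> 9 lines: bckv hkuiu ivign vdn btbaq ptbkf eqc yuzw vxfp
Final line 8: yuzw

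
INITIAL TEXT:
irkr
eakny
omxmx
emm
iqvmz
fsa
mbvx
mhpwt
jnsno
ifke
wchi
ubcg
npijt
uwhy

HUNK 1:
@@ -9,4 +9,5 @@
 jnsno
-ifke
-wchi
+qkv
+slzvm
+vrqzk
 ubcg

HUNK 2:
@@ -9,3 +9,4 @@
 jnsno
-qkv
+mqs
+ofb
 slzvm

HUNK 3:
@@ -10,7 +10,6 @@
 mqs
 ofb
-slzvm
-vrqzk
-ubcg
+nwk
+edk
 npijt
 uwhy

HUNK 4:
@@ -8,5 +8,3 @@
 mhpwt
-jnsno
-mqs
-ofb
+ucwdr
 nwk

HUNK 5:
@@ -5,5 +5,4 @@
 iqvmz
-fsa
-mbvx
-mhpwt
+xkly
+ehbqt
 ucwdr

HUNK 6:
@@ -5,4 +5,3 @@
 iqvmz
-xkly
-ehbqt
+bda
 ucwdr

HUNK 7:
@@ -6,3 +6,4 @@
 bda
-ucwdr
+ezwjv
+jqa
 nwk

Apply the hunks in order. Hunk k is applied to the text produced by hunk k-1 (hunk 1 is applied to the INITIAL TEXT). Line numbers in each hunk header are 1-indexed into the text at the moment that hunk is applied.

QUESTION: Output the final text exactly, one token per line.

Hunk 1: at line 9 remove [ifke,wchi] add [qkv,slzvm,vrqzk] -> 15 lines: irkr eakny omxmx emm iqvmz fsa mbvx mhpwt jnsno qkv slzvm vrqzk ubcg npijt uwhy
Hunk 2: at line 9 remove [qkv] add [mqs,ofb] -> 16 lines: irkr eakny omxmx emm iqvmz fsa mbvx mhpwt jnsno mqs ofb slzvm vrqzk ubcg npijt uwhy
Hunk 3: at line 10 remove [slzvm,vrqzk,ubcg] add [nwk,edk] -> 15 lines: irkr eakny omxmx emm iqvmz fsa mbvx mhpwt jnsno mqs ofb nwk edk npijt uwhy
Hunk 4: at line 8 remove [jnsno,mqs,ofb] add [ucwdr] -> 13 lines: irkr eakny omxmx emm iqvmz fsa mbvx mhpwt ucwdr nwk edk npijt uwhy
Hunk 5: at line 5 remove [fsa,mbvx,mhpwt] add [xkly,ehbqt] -> 12 lines: irkr eakny omxmx emm iqvmz xkly ehbqt ucwdr nwk edk npijt uwhy
Hunk 6: at line 5 remove [xkly,ehbqt] add [bda] -> 11 lines: irkr eakny omxmx emm iqvmz bda ucwdr nwk edk npijt uwhy
Hunk 7: at line 6 remove [ucwdr] add [ezwjv,jqa] -> 12 lines: irkr eakny omxmx emm iqvmz bda ezwjv jqa nwk edk npijt uwhy

Answer: irkr
eakny
omxmx
emm
iqvmz
bda
ezwjv
jqa
nwk
edk
npijt
uwhy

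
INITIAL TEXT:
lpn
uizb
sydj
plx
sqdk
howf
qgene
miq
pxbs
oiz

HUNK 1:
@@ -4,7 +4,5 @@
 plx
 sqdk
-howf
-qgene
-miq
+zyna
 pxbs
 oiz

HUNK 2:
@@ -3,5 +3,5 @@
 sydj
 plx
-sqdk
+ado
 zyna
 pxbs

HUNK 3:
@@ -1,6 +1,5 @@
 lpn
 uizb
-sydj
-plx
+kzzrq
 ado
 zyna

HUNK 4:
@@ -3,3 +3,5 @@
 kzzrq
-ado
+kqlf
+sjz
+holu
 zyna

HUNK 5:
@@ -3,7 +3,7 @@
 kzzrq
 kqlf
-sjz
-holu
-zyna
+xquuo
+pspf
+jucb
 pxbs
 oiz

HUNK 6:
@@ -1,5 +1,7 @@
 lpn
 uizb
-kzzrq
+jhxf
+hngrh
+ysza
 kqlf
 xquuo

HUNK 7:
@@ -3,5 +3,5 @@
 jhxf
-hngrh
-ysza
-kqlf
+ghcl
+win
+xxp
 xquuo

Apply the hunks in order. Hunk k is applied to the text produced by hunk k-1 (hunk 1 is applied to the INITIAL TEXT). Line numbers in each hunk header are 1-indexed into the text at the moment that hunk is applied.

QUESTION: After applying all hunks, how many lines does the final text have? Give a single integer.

Answer: 11

Derivation:
Hunk 1: at line 4 remove [howf,qgene,miq] add [zyna] -> 8 lines: lpn uizb sydj plx sqdk zyna pxbs oiz
Hunk 2: at line 3 remove [sqdk] add [ado] -> 8 lines: lpn uizb sydj plx ado zyna pxbs oiz
Hunk 3: at line 1 remove [sydj,plx] add [kzzrq] -> 7 lines: lpn uizb kzzrq ado zyna pxbs oiz
Hunk 4: at line 3 remove [ado] add [kqlf,sjz,holu] -> 9 lines: lpn uizb kzzrq kqlf sjz holu zyna pxbs oiz
Hunk 5: at line 3 remove [sjz,holu,zyna] add [xquuo,pspf,jucb] -> 9 lines: lpn uizb kzzrq kqlf xquuo pspf jucb pxbs oiz
Hunk 6: at line 1 remove [kzzrq] add [jhxf,hngrh,ysza] -> 11 lines: lpn uizb jhxf hngrh ysza kqlf xquuo pspf jucb pxbs oiz
Hunk 7: at line 3 remove [hngrh,ysza,kqlf] add [ghcl,win,xxp] -> 11 lines: lpn uizb jhxf ghcl win xxp xquuo pspf jucb pxbs oiz
Final line count: 11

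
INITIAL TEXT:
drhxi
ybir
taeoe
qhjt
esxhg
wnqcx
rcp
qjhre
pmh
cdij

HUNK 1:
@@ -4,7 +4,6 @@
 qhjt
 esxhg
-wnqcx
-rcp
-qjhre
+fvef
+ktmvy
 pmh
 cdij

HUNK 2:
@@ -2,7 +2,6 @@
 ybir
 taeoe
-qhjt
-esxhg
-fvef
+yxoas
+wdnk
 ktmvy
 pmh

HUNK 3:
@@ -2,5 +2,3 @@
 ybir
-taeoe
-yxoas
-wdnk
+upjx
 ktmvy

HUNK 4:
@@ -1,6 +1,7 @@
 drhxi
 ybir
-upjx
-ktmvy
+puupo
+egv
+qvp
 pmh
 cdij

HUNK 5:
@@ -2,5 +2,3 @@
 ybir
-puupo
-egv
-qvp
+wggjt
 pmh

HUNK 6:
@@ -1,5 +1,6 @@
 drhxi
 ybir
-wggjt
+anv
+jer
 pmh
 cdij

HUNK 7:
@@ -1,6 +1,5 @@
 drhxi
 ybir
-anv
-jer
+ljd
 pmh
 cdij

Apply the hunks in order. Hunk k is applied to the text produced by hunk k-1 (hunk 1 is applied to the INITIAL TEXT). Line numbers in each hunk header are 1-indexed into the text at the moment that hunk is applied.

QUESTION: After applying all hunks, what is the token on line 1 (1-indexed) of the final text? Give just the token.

Answer: drhxi

Derivation:
Hunk 1: at line 4 remove [wnqcx,rcp,qjhre] add [fvef,ktmvy] -> 9 lines: drhxi ybir taeoe qhjt esxhg fvef ktmvy pmh cdij
Hunk 2: at line 2 remove [qhjt,esxhg,fvef] add [yxoas,wdnk] -> 8 lines: drhxi ybir taeoe yxoas wdnk ktmvy pmh cdij
Hunk 3: at line 2 remove [taeoe,yxoas,wdnk] add [upjx] -> 6 lines: drhxi ybir upjx ktmvy pmh cdij
Hunk 4: at line 1 remove [upjx,ktmvy] add [puupo,egv,qvp] -> 7 lines: drhxi ybir puupo egv qvp pmh cdij
Hunk 5: at line 2 remove [puupo,egv,qvp] add [wggjt] -> 5 lines: drhxi ybir wggjt pmh cdij
Hunk 6: at line 1 remove [wggjt] add [anv,jer] -> 6 lines: drhxi ybir anv jer pmh cdij
Hunk 7: at line 1 remove [anv,jer] add [ljd] -> 5 lines: drhxi ybir ljd pmh cdij
Final line 1: drhxi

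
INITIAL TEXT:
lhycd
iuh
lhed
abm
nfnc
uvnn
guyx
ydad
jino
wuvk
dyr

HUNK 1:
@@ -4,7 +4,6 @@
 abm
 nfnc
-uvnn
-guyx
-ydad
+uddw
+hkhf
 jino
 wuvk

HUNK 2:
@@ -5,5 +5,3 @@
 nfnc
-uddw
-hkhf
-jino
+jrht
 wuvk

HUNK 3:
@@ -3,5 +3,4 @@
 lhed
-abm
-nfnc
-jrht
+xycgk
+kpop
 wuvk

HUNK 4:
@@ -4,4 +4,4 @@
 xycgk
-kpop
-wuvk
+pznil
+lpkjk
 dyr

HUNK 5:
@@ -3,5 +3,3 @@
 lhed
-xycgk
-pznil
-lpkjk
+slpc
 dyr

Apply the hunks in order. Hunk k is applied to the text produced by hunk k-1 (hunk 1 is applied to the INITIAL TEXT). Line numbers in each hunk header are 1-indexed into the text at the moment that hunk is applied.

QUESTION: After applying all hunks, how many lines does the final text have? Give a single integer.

Hunk 1: at line 4 remove [uvnn,guyx,ydad] add [uddw,hkhf] -> 10 lines: lhycd iuh lhed abm nfnc uddw hkhf jino wuvk dyr
Hunk 2: at line 5 remove [uddw,hkhf,jino] add [jrht] -> 8 lines: lhycd iuh lhed abm nfnc jrht wuvk dyr
Hunk 3: at line 3 remove [abm,nfnc,jrht] add [xycgk,kpop] -> 7 lines: lhycd iuh lhed xycgk kpop wuvk dyr
Hunk 4: at line 4 remove [kpop,wuvk] add [pznil,lpkjk] -> 7 lines: lhycd iuh lhed xycgk pznil lpkjk dyr
Hunk 5: at line 3 remove [xycgk,pznil,lpkjk] add [slpc] -> 5 lines: lhycd iuh lhed slpc dyr
Final line count: 5

Answer: 5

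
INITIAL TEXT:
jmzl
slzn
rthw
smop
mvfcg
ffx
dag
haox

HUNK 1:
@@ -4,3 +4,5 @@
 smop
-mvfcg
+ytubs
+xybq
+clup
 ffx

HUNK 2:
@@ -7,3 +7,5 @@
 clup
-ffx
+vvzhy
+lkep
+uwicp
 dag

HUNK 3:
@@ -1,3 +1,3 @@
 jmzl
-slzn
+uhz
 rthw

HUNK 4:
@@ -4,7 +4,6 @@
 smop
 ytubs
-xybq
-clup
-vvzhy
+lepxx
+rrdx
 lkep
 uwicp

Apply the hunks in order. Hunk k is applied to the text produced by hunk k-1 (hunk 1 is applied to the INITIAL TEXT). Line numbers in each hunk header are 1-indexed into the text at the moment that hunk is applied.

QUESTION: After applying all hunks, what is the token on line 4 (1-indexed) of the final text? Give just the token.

Answer: smop

Derivation:
Hunk 1: at line 4 remove [mvfcg] add [ytubs,xybq,clup] -> 10 lines: jmzl slzn rthw smop ytubs xybq clup ffx dag haox
Hunk 2: at line 7 remove [ffx] add [vvzhy,lkep,uwicp] -> 12 lines: jmzl slzn rthw smop ytubs xybq clup vvzhy lkep uwicp dag haox
Hunk 3: at line 1 remove [slzn] add [uhz] -> 12 lines: jmzl uhz rthw smop ytubs xybq clup vvzhy lkep uwicp dag haox
Hunk 4: at line 4 remove [xybq,clup,vvzhy] add [lepxx,rrdx] -> 11 lines: jmzl uhz rthw smop ytubs lepxx rrdx lkep uwicp dag haox
Final line 4: smop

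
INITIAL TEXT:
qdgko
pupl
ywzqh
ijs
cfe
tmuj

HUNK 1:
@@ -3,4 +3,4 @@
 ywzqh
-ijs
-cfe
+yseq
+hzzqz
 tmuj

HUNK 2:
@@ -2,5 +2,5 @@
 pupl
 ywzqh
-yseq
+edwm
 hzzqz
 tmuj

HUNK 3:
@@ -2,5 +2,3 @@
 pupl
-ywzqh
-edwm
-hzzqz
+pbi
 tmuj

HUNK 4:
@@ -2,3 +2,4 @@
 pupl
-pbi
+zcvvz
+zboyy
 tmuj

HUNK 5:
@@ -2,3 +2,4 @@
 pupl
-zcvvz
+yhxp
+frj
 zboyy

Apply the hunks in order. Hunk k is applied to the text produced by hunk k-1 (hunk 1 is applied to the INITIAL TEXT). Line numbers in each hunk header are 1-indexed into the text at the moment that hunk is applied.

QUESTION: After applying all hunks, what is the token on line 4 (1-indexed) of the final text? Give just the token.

Answer: frj

Derivation:
Hunk 1: at line 3 remove [ijs,cfe] add [yseq,hzzqz] -> 6 lines: qdgko pupl ywzqh yseq hzzqz tmuj
Hunk 2: at line 2 remove [yseq] add [edwm] -> 6 lines: qdgko pupl ywzqh edwm hzzqz tmuj
Hunk 3: at line 2 remove [ywzqh,edwm,hzzqz] add [pbi] -> 4 lines: qdgko pupl pbi tmuj
Hunk 4: at line 2 remove [pbi] add [zcvvz,zboyy] -> 5 lines: qdgko pupl zcvvz zboyy tmuj
Hunk 5: at line 2 remove [zcvvz] add [yhxp,frj] -> 6 lines: qdgko pupl yhxp frj zboyy tmuj
Final line 4: frj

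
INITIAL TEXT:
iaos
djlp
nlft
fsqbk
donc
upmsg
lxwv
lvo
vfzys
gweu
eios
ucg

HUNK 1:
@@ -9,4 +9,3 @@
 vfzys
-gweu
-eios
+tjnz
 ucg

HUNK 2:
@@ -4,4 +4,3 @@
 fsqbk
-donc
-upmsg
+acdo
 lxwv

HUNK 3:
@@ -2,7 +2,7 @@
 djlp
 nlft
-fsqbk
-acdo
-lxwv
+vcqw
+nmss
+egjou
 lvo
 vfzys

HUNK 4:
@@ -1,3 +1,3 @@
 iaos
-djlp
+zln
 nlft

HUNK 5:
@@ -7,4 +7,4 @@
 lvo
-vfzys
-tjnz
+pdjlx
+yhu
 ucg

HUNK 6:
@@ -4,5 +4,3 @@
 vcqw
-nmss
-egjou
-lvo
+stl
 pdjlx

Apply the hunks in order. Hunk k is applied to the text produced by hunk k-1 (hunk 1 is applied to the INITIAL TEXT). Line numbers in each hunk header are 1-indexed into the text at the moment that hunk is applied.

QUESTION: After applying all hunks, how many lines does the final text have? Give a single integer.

Answer: 8

Derivation:
Hunk 1: at line 9 remove [gweu,eios] add [tjnz] -> 11 lines: iaos djlp nlft fsqbk donc upmsg lxwv lvo vfzys tjnz ucg
Hunk 2: at line 4 remove [donc,upmsg] add [acdo] -> 10 lines: iaos djlp nlft fsqbk acdo lxwv lvo vfzys tjnz ucg
Hunk 3: at line 2 remove [fsqbk,acdo,lxwv] add [vcqw,nmss,egjou] -> 10 lines: iaos djlp nlft vcqw nmss egjou lvo vfzys tjnz ucg
Hunk 4: at line 1 remove [djlp] add [zln] -> 10 lines: iaos zln nlft vcqw nmss egjou lvo vfzys tjnz ucg
Hunk 5: at line 7 remove [vfzys,tjnz] add [pdjlx,yhu] -> 10 lines: iaos zln nlft vcqw nmss egjou lvo pdjlx yhu ucg
Hunk 6: at line 4 remove [nmss,egjou,lvo] add [stl] -> 8 lines: iaos zln nlft vcqw stl pdjlx yhu ucg
Final line count: 8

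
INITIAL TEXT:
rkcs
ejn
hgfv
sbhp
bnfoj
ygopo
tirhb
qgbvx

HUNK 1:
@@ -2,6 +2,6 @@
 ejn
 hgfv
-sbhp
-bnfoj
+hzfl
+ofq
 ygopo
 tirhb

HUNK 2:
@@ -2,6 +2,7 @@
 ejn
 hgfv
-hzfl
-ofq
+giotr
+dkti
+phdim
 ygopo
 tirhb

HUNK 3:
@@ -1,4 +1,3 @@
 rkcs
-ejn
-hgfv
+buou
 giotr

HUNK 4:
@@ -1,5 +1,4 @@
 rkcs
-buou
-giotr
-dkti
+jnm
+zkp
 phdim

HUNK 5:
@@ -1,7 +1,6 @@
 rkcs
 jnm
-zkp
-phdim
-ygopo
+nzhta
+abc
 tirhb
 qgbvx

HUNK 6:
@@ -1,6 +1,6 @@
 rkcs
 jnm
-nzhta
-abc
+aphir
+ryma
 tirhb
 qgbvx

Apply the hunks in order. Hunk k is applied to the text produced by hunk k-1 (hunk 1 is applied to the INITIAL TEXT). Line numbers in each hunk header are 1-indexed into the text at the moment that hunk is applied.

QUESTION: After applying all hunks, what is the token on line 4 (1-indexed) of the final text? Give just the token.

Answer: ryma

Derivation:
Hunk 1: at line 2 remove [sbhp,bnfoj] add [hzfl,ofq] -> 8 lines: rkcs ejn hgfv hzfl ofq ygopo tirhb qgbvx
Hunk 2: at line 2 remove [hzfl,ofq] add [giotr,dkti,phdim] -> 9 lines: rkcs ejn hgfv giotr dkti phdim ygopo tirhb qgbvx
Hunk 3: at line 1 remove [ejn,hgfv] add [buou] -> 8 lines: rkcs buou giotr dkti phdim ygopo tirhb qgbvx
Hunk 4: at line 1 remove [buou,giotr,dkti] add [jnm,zkp] -> 7 lines: rkcs jnm zkp phdim ygopo tirhb qgbvx
Hunk 5: at line 1 remove [zkp,phdim,ygopo] add [nzhta,abc] -> 6 lines: rkcs jnm nzhta abc tirhb qgbvx
Hunk 6: at line 1 remove [nzhta,abc] add [aphir,ryma] -> 6 lines: rkcs jnm aphir ryma tirhb qgbvx
Final line 4: ryma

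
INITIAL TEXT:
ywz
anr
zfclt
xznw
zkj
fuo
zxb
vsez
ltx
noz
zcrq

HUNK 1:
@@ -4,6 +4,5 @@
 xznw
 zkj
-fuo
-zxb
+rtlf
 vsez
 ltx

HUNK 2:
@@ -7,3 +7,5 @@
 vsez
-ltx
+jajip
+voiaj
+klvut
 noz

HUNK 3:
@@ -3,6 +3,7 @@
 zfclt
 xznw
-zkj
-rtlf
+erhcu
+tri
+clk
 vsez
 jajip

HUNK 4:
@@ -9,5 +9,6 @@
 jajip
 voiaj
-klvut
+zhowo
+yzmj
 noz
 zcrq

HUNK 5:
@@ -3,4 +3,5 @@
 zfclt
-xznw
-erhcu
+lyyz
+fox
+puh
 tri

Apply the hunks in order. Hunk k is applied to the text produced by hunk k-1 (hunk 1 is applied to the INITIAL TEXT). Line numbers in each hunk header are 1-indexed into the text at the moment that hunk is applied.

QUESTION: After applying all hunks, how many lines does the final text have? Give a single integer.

Hunk 1: at line 4 remove [fuo,zxb] add [rtlf] -> 10 lines: ywz anr zfclt xznw zkj rtlf vsez ltx noz zcrq
Hunk 2: at line 7 remove [ltx] add [jajip,voiaj,klvut] -> 12 lines: ywz anr zfclt xznw zkj rtlf vsez jajip voiaj klvut noz zcrq
Hunk 3: at line 3 remove [zkj,rtlf] add [erhcu,tri,clk] -> 13 lines: ywz anr zfclt xznw erhcu tri clk vsez jajip voiaj klvut noz zcrq
Hunk 4: at line 9 remove [klvut] add [zhowo,yzmj] -> 14 lines: ywz anr zfclt xznw erhcu tri clk vsez jajip voiaj zhowo yzmj noz zcrq
Hunk 5: at line 3 remove [xznw,erhcu] add [lyyz,fox,puh] -> 15 lines: ywz anr zfclt lyyz fox puh tri clk vsez jajip voiaj zhowo yzmj noz zcrq
Final line count: 15

Answer: 15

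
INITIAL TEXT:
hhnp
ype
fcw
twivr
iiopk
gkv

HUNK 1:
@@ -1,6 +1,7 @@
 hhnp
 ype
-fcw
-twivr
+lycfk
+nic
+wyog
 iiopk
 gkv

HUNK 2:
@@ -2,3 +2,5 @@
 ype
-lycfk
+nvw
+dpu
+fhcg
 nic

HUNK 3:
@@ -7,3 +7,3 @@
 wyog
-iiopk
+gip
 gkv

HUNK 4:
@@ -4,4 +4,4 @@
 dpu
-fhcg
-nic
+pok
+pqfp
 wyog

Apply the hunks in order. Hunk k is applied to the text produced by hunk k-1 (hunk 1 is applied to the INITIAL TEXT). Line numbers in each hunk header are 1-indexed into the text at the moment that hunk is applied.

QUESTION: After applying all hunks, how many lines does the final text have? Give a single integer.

Answer: 9

Derivation:
Hunk 1: at line 1 remove [fcw,twivr] add [lycfk,nic,wyog] -> 7 lines: hhnp ype lycfk nic wyog iiopk gkv
Hunk 2: at line 2 remove [lycfk] add [nvw,dpu,fhcg] -> 9 lines: hhnp ype nvw dpu fhcg nic wyog iiopk gkv
Hunk 3: at line 7 remove [iiopk] add [gip] -> 9 lines: hhnp ype nvw dpu fhcg nic wyog gip gkv
Hunk 4: at line 4 remove [fhcg,nic] add [pok,pqfp] -> 9 lines: hhnp ype nvw dpu pok pqfp wyog gip gkv
Final line count: 9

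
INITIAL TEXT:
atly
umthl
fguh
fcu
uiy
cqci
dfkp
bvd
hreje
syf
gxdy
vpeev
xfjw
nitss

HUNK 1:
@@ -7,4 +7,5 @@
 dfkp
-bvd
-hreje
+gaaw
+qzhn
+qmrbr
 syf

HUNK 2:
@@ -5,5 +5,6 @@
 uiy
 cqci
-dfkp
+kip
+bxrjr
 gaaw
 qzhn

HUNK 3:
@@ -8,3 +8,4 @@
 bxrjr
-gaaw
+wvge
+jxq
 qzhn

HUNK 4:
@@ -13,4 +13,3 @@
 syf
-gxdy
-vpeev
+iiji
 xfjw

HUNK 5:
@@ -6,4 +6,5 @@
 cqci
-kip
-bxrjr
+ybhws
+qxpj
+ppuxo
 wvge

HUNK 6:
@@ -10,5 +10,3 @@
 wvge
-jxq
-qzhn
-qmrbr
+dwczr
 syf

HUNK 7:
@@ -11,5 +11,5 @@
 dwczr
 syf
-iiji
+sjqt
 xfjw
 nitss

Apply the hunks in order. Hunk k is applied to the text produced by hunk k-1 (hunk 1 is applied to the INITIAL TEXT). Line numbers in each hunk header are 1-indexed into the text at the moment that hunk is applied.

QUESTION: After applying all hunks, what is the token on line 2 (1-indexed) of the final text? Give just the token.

Hunk 1: at line 7 remove [bvd,hreje] add [gaaw,qzhn,qmrbr] -> 15 lines: atly umthl fguh fcu uiy cqci dfkp gaaw qzhn qmrbr syf gxdy vpeev xfjw nitss
Hunk 2: at line 5 remove [dfkp] add [kip,bxrjr] -> 16 lines: atly umthl fguh fcu uiy cqci kip bxrjr gaaw qzhn qmrbr syf gxdy vpeev xfjw nitss
Hunk 3: at line 8 remove [gaaw] add [wvge,jxq] -> 17 lines: atly umthl fguh fcu uiy cqci kip bxrjr wvge jxq qzhn qmrbr syf gxdy vpeev xfjw nitss
Hunk 4: at line 13 remove [gxdy,vpeev] add [iiji] -> 16 lines: atly umthl fguh fcu uiy cqci kip bxrjr wvge jxq qzhn qmrbr syf iiji xfjw nitss
Hunk 5: at line 6 remove [kip,bxrjr] add [ybhws,qxpj,ppuxo] -> 17 lines: atly umthl fguh fcu uiy cqci ybhws qxpj ppuxo wvge jxq qzhn qmrbr syf iiji xfjw nitss
Hunk 6: at line 10 remove [jxq,qzhn,qmrbr] add [dwczr] -> 15 lines: atly umthl fguh fcu uiy cqci ybhws qxpj ppuxo wvge dwczr syf iiji xfjw nitss
Hunk 7: at line 11 remove [iiji] add [sjqt] -> 15 lines: atly umthl fguh fcu uiy cqci ybhws qxpj ppuxo wvge dwczr syf sjqt xfjw nitss
Final line 2: umthl

Answer: umthl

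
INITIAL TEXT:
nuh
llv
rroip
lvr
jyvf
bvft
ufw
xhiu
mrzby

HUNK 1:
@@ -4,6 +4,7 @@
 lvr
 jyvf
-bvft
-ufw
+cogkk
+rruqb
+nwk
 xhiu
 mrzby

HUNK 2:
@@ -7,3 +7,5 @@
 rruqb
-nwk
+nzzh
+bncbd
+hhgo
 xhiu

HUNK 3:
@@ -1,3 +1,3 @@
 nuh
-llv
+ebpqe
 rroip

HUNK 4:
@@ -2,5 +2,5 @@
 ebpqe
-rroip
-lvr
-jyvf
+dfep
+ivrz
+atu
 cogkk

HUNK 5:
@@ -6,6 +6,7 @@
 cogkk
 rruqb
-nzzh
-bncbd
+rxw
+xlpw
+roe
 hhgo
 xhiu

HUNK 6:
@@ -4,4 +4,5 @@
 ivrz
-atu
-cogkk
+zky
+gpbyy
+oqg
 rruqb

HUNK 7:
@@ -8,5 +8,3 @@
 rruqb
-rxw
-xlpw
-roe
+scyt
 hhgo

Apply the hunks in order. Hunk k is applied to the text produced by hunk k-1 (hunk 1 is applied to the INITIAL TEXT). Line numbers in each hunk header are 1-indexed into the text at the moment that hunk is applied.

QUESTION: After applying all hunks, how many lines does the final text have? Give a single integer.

Hunk 1: at line 4 remove [bvft,ufw] add [cogkk,rruqb,nwk] -> 10 lines: nuh llv rroip lvr jyvf cogkk rruqb nwk xhiu mrzby
Hunk 2: at line 7 remove [nwk] add [nzzh,bncbd,hhgo] -> 12 lines: nuh llv rroip lvr jyvf cogkk rruqb nzzh bncbd hhgo xhiu mrzby
Hunk 3: at line 1 remove [llv] add [ebpqe] -> 12 lines: nuh ebpqe rroip lvr jyvf cogkk rruqb nzzh bncbd hhgo xhiu mrzby
Hunk 4: at line 2 remove [rroip,lvr,jyvf] add [dfep,ivrz,atu] -> 12 lines: nuh ebpqe dfep ivrz atu cogkk rruqb nzzh bncbd hhgo xhiu mrzby
Hunk 5: at line 6 remove [nzzh,bncbd] add [rxw,xlpw,roe] -> 13 lines: nuh ebpqe dfep ivrz atu cogkk rruqb rxw xlpw roe hhgo xhiu mrzby
Hunk 6: at line 4 remove [atu,cogkk] add [zky,gpbyy,oqg] -> 14 lines: nuh ebpqe dfep ivrz zky gpbyy oqg rruqb rxw xlpw roe hhgo xhiu mrzby
Hunk 7: at line 8 remove [rxw,xlpw,roe] add [scyt] -> 12 lines: nuh ebpqe dfep ivrz zky gpbyy oqg rruqb scyt hhgo xhiu mrzby
Final line count: 12

Answer: 12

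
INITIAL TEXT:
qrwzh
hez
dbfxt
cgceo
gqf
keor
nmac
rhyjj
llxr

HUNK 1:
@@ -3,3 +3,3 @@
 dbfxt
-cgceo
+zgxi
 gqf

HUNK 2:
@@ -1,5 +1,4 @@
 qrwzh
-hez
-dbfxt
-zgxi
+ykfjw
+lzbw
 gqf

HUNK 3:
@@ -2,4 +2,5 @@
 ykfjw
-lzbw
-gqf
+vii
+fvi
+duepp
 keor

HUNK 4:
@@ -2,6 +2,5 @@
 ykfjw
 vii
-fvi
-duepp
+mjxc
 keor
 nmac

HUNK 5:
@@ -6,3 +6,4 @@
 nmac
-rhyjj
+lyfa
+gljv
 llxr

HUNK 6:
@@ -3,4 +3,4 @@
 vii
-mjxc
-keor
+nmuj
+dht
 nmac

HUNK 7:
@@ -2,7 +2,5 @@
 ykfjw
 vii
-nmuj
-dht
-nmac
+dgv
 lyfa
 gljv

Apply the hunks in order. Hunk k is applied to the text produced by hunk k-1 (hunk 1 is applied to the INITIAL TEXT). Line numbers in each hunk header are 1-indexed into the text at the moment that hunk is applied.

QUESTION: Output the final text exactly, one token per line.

Answer: qrwzh
ykfjw
vii
dgv
lyfa
gljv
llxr

Derivation:
Hunk 1: at line 3 remove [cgceo] add [zgxi] -> 9 lines: qrwzh hez dbfxt zgxi gqf keor nmac rhyjj llxr
Hunk 2: at line 1 remove [hez,dbfxt,zgxi] add [ykfjw,lzbw] -> 8 lines: qrwzh ykfjw lzbw gqf keor nmac rhyjj llxr
Hunk 3: at line 2 remove [lzbw,gqf] add [vii,fvi,duepp] -> 9 lines: qrwzh ykfjw vii fvi duepp keor nmac rhyjj llxr
Hunk 4: at line 2 remove [fvi,duepp] add [mjxc] -> 8 lines: qrwzh ykfjw vii mjxc keor nmac rhyjj llxr
Hunk 5: at line 6 remove [rhyjj] add [lyfa,gljv] -> 9 lines: qrwzh ykfjw vii mjxc keor nmac lyfa gljv llxr
Hunk 6: at line 3 remove [mjxc,keor] add [nmuj,dht] -> 9 lines: qrwzh ykfjw vii nmuj dht nmac lyfa gljv llxr
Hunk 7: at line 2 remove [nmuj,dht,nmac] add [dgv] -> 7 lines: qrwzh ykfjw vii dgv lyfa gljv llxr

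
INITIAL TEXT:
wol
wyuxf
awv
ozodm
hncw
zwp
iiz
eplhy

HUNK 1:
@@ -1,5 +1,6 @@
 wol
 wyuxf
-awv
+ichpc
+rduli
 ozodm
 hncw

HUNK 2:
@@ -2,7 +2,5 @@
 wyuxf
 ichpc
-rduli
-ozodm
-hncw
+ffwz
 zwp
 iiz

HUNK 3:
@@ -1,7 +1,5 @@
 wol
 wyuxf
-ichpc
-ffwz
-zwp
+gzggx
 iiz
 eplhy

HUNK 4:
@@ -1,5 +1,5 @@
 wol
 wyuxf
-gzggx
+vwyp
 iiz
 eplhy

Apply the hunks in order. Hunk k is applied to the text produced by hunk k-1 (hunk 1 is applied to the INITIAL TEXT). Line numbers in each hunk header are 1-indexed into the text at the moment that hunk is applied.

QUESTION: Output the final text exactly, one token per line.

Answer: wol
wyuxf
vwyp
iiz
eplhy

Derivation:
Hunk 1: at line 1 remove [awv] add [ichpc,rduli] -> 9 lines: wol wyuxf ichpc rduli ozodm hncw zwp iiz eplhy
Hunk 2: at line 2 remove [rduli,ozodm,hncw] add [ffwz] -> 7 lines: wol wyuxf ichpc ffwz zwp iiz eplhy
Hunk 3: at line 1 remove [ichpc,ffwz,zwp] add [gzggx] -> 5 lines: wol wyuxf gzggx iiz eplhy
Hunk 4: at line 1 remove [gzggx] add [vwyp] -> 5 lines: wol wyuxf vwyp iiz eplhy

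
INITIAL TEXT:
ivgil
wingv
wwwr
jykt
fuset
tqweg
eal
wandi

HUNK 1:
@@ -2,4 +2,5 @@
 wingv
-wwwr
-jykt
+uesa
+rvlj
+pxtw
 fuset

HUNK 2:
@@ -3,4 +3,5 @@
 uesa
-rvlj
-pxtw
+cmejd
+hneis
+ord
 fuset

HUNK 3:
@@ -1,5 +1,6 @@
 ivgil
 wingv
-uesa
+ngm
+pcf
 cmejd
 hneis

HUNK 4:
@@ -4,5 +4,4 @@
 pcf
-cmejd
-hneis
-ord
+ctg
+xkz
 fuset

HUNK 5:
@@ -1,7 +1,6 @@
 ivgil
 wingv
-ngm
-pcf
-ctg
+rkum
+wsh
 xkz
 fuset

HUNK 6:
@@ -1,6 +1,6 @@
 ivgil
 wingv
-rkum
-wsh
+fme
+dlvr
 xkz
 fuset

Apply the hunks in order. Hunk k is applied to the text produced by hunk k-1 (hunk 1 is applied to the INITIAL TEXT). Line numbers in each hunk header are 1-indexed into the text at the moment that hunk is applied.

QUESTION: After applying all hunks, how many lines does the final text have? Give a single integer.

Hunk 1: at line 2 remove [wwwr,jykt] add [uesa,rvlj,pxtw] -> 9 lines: ivgil wingv uesa rvlj pxtw fuset tqweg eal wandi
Hunk 2: at line 3 remove [rvlj,pxtw] add [cmejd,hneis,ord] -> 10 lines: ivgil wingv uesa cmejd hneis ord fuset tqweg eal wandi
Hunk 3: at line 1 remove [uesa] add [ngm,pcf] -> 11 lines: ivgil wingv ngm pcf cmejd hneis ord fuset tqweg eal wandi
Hunk 4: at line 4 remove [cmejd,hneis,ord] add [ctg,xkz] -> 10 lines: ivgil wingv ngm pcf ctg xkz fuset tqweg eal wandi
Hunk 5: at line 1 remove [ngm,pcf,ctg] add [rkum,wsh] -> 9 lines: ivgil wingv rkum wsh xkz fuset tqweg eal wandi
Hunk 6: at line 1 remove [rkum,wsh] add [fme,dlvr] -> 9 lines: ivgil wingv fme dlvr xkz fuset tqweg eal wandi
Final line count: 9

Answer: 9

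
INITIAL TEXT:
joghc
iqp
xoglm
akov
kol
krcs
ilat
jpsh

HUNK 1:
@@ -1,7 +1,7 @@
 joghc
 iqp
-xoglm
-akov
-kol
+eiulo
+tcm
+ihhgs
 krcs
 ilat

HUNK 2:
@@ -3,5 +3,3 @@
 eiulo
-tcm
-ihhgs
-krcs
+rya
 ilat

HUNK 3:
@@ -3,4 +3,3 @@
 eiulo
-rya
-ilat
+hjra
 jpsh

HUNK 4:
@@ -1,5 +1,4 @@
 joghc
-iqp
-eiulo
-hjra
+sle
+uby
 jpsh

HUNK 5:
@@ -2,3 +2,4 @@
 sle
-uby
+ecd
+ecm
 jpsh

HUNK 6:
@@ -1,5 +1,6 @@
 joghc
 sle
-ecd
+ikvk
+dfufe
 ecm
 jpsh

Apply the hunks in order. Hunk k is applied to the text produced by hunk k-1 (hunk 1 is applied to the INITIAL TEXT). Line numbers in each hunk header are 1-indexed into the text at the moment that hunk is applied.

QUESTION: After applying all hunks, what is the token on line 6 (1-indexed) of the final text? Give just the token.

Hunk 1: at line 1 remove [xoglm,akov,kol] add [eiulo,tcm,ihhgs] -> 8 lines: joghc iqp eiulo tcm ihhgs krcs ilat jpsh
Hunk 2: at line 3 remove [tcm,ihhgs,krcs] add [rya] -> 6 lines: joghc iqp eiulo rya ilat jpsh
Hunk 3: at line 3 remove [rya,ilat] add [hjra] -> 5 lines: joghc iqp eiulo hjra jpsh
Hunk 4: at line 1 remove [iqp,eiulo,hjra] add [sle,uby] -> 4 lines: joghc sle uby jpsh
Hunk 5: at line 2 remove [uby] add [ecd,ecm] -> 5 lines: joghc sle ecd ecm jpsh
Hunk 6: at line 1 remove [ecd] add [ikvk,dfufe] -> 6 lines: joghc sle ikvk dfufe ecm jpsh
Final line 6: jpsh

Answer: jpsh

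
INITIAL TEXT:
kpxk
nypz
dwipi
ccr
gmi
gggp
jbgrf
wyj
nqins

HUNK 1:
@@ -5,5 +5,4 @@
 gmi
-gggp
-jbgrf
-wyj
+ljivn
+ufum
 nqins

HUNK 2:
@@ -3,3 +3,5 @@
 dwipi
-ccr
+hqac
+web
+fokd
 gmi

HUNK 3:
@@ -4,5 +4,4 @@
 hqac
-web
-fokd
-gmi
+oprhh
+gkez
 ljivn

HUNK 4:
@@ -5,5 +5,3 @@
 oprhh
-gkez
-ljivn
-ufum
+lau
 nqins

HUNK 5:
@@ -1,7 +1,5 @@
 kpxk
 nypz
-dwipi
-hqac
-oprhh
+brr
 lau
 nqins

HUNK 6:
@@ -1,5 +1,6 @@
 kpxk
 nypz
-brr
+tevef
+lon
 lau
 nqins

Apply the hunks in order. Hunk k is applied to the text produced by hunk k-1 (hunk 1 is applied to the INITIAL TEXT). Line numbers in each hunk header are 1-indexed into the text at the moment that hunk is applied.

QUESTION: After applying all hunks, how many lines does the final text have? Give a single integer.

Hunk 1: at line 5 remove [gggp,jbgrf,wyj] add [ljivn,ufum] -> 8 lines: kpxk nypz dwipi ccr gmi ljivn ufum nqins
Hunk 2: at line 3 remove [ccr] add [hqac,web,fokd] -> 10 lines: kpxk nypz dwipi hqac web fokd gmi ljivn ufum nqins
Hunk 3: at line 4 remove [web,fokd,gmi] add [oprhh,gkez] -> 9 lines: kpxk nypz dwipi hqac oprhh gkez ljivn ufum nqins
Hunk 4: at line 5 remove [gkez,ljivn,ufum] add [lau] -> 7 lines: kpxk nypz dwipi hqac oprhh lau nqins
Hunk 5: at line 1 remove [dwipi,hqac,oprhh] add [brr] -> 5 lines: kpxk nypz brr lau nqins
Hunk 6: at line 1 remove [brr] add [tevef,lon] -> 6 lines: kpxk nypz tevef lon lau nqins
Final line count: 6

Answer: 6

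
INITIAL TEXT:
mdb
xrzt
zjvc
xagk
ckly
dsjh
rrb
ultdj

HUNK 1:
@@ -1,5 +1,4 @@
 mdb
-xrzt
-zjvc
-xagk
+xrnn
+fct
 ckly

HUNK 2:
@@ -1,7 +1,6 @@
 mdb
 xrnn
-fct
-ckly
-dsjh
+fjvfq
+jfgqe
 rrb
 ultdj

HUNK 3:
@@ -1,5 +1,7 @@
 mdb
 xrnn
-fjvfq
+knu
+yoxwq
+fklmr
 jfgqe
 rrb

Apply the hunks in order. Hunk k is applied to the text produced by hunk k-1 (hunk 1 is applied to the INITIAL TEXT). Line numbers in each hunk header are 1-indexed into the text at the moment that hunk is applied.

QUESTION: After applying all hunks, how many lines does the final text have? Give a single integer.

Hunk 1: at line 1 remove [xrzt,zjvc,xagk] add [xrnn,fct] -> 7 lines: mdb xrnn fct ckly dsjh rrb ultdj
Hunk 2: at line 1 remove [fct,ckly,dsjh] add [fjvfq,jfgqe] -> 6 lines: mdb xrnn fjvfq jfgqe rrb ultdj
Hunk 3: at line 1 remove [fjvfq] add [knu,yoxwq,fklmr] -> 8 lines: mdb xrnn knu yoxwq fklmr jfgqe rrb ultdj
Final line count: 8

Answer: 8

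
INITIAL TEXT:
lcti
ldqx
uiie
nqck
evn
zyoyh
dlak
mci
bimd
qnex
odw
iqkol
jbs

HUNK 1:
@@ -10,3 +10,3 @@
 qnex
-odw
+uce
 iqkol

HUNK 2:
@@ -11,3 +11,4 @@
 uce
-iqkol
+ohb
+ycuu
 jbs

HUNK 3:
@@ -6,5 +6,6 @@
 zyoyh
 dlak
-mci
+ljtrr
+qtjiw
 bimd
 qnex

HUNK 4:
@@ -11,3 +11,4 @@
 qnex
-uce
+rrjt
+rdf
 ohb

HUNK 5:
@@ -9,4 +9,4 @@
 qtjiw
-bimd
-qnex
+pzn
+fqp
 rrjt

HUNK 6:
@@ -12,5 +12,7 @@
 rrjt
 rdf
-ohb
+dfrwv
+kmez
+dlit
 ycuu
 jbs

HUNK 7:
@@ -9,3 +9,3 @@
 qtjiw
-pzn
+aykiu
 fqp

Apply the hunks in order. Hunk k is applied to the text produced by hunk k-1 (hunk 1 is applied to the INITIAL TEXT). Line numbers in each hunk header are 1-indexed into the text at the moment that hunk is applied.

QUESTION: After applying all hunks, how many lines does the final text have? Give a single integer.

Answer: 18

Derivation:
Hunk 1: at line 10 remove [odw] add [uce] -> 13 lines: lcti ldqx uiie nqck evn zyoyh dlak mci bimd qnex uce iqkol jbs
Hunk 2: at line 11 remove [iqkol] add [ohb,ycuu] -> 14 lines: lcti ldqx uiie nqck evn zyoyh dlak mci bimd qnex uce ohb ycuu jbs
Hunk 3: at line 6 remove [mci] add [ljtrr,qtjiw] -> 15 lines: lcti ldqx uiie nqck evn zyoyh dlak ljtrr qtjiw bimd qnex uce ohb ycuu jbs
Hunk 4: at line 11 remove [uce] add [rrjt,rdf] -> 16 lines: lcti ldqx uiie nqck evn zyoyh dlak ljtrr qtjiw bimd qnex rrjt rdf ohb ycuu jbs
Hunk 5: at line 9 remove [bimd,qnex] add [pzn,fqp] -> 16 lines: lcti ldqx uiie nqck evn zyoyh dlak ljtrr qtjiw pzn fqp rrjt rdf ohb ycuu jbs
Hunk 6: at line 12 remove [ohb] add [dfrwv,kmez,dlit] -> 18 lines: lcti ldqx uiie nqck evn zyoyh dlak ljtrr qtjiw pzn fqp rrjt rdf dfrwv kmez dlit ycuu jbs
Hunk 7: at line 9 remove [pzn] add [aykiu] -> 18 lines: lcti ldqx uiie nqck evn zyoyh dlak ljtrr qtjiw aykiu fqp rrjt rdf dfrwv kmez dlit ycuu jbs
Final line count: 18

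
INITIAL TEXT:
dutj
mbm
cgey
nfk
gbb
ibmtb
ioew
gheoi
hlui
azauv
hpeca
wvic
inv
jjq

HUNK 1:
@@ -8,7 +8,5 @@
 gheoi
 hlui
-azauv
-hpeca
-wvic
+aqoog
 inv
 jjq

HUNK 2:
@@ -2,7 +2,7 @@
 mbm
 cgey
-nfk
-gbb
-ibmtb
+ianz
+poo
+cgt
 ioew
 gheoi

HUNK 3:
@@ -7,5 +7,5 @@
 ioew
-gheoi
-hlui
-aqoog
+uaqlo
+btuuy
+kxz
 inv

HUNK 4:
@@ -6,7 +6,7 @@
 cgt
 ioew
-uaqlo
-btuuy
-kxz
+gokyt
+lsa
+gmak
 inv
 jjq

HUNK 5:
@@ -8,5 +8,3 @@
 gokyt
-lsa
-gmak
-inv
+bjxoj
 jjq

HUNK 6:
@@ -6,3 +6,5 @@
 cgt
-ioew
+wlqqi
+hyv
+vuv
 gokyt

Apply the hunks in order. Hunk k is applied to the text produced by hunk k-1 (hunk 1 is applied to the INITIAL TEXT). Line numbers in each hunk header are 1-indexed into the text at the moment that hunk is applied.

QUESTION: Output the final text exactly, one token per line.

Hunk 1: at line 8 remove [azauv,hpeca,wvic] add [aqoog] -> 12 lines: dutj mbm cgey nfk gbb ibmtb ioew gheoi hlui aqoog inv jjq
Hunk 2: at line 2 remove [nfk,gbb,ibmtb] add [ianz,poo,cgt] -> 12 lines: dutj mbm cgey ianz poo cgt ioew gheoi hlui aqoog inv jjq
Hunk 3: at line 7 remove [gheoi,hlui,aqoog] add [uaqlo,btuuy,kxz] -> 12 lines: dutj mbm cgey ianz poo cgt ioew uaqlo btuuy kxz inv jjq
Hunk 4: at line 6 remove [uaqlo,btuuy,kxz] add [gokyt,lsa,gmak] -> 12 lines: dutj mbm cgey ianz poo cgt ioew gokyt lsa gmak inv jjq
Hunk 5: at line 8 remove [lsa,gmak,inv] add [bjxoj] -> 10 lines: dutj mbm cgey ianz poo cgt ioew gokyt bjxoj jjq
Hunk 6: at line 6 remove [ioew] add [wlqqi,hyv,vuv] -> 12 lines: dutj mbm cgey ianz poo cgt wlqqi hyv vuv gokyt bjxoj jjq

Answer: dutj
mbm
cgey
ianz
poo
cgt
wlqqi
hyv
vuv
gokyt
bjxoj
jjq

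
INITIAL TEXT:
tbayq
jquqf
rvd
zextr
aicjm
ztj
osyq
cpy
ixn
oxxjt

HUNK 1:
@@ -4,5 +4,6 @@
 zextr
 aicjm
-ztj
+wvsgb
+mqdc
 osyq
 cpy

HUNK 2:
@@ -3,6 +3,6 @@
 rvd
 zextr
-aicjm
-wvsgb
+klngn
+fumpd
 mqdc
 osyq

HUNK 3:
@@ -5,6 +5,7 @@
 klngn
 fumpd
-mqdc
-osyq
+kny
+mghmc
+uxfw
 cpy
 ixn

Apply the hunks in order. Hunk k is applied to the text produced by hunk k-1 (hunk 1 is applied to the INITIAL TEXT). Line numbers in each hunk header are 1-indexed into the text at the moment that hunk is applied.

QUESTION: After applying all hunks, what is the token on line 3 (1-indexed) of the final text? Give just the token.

Hunk 1: at line 4 remove [ztj] add [wvsgb,mqdc] -> 11 lines: tbayq jquqf rvd zextr aicjm wvsgb mqdc osyq cpy ixn oxxjt
Hunk 2: at line 3 remove [aicjm,wvsgb] add [klngn,fumpd] -> 11 lines: tbayq jquqf rvd zextr klngn fumpd mqdc osyq cpy ixn oxxjt
Hunk 3: at line 5 remove [mqdc,osyq] add [kny,mghmc,uxfw] -> 12 lines: tbayq jquqf rvd zextr klngn fumpd kny mghmc uxfw cpy ixn oxxjt
Final line 3: rvd

Answer: rvd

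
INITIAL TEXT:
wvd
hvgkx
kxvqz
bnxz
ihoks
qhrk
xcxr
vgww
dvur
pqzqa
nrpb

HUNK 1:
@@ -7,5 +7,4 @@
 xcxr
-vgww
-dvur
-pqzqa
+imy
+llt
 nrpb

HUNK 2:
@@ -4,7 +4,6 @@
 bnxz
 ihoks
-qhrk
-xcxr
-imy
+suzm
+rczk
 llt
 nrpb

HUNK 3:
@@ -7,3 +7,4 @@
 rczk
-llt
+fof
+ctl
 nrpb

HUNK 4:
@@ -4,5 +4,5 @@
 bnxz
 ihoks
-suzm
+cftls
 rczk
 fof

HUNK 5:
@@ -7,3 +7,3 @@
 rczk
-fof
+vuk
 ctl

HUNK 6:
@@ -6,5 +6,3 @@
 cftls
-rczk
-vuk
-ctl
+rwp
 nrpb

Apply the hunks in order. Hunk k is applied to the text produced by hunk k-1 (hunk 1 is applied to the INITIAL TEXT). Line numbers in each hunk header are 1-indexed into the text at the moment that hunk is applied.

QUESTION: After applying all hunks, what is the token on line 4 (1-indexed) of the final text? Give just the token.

Answer: bnxz

Derivation:
Hunk 1: at line 7 remove [vgww,dvur,pqzqa] add [imy,llt] -> 10 lines: wvd hvgkx kxvqz bnxz ihoks qhrk xcxr imy llt nrpb
Hunk 2: at line 4 remove [qhrk,xcxr,imy] add [suzm,rczk] -> 9 lines: wvd hvgkx kxvqz bnxz ihoks suzm rczk llt nrpb
Hunk 3: at line 7 remove [llt] add [fof,ctl] -> 10 lines: wvd hvgkx kxvqz bnxz ihoks suzm rczk fof ctl nrpb
Hunk 4: at line 4 remove [suzm] add [cftls] -> 10 lines: wvd hvgkx kxvqz bnxz ihoks cftls rczk fof ctl nrpb
Hunk 5: at line 7 remove [fof] add [vuk] -> 10 lines: wvd hvgkx kxvqz bnxz ihoks cftls rczk vuk ctl nrpb
Hunk 6: at line 6 remove [rczk,vuk,ctl] add [rwp] -> 8 lines: wvd hvgkx kxvqz bnxz ihoks cftls rwp nrpb
Final line 4: bnxz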